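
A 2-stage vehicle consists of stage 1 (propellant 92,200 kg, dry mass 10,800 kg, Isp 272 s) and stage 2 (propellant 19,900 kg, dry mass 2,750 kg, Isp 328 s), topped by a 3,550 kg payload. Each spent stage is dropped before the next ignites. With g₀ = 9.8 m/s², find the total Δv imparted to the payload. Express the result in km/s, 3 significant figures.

Δv ≈ 7.91 km/s

Ignition mass of stage 1 = 92,200+10,800 + 19,900+2,750 + 3,550 = 129,200 kg.
Stage 1: m₀ = 129,200 kg, m_f = 129,200 − 92,200 = 37,000 kg; Δv = 272×9.8×ln(3.492) = 2665.6×1.2504 ≈ 3333 m/s.
Stage 2: m₀ = 26,200 kg, m_f = 26,200 − 19,900 = 6,300 kg; Δv = 328×9.8×ln(4.159) = 3214.4×1.4252 ≈ 4581 m/s.
Total Δv = 3333 + 4581 = 7914 m/s.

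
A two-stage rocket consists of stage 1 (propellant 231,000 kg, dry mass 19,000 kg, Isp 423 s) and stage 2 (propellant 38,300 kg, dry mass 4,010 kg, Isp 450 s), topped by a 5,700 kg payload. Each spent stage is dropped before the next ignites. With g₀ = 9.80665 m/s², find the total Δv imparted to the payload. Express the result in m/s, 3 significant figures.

Δv ≈ 13200 m/s

Ignition mass of stage 1 = 231,000+19,000 + 38,300+4,010 + 5,700 = 298,010 kg.
Stage 1: m₀ = 298,010 kg, m_f = 298,010 − 231,000 = 67,010 kg; Δv = 423×9.80665×ln(4.447) = 4148.2×1.4923 ≈ 6190 m/s.
Stage 2: m₀ = 48,010 kg, m_f = 48,010 − 38,300 = 9,710 kg; Δv = 450×9.80665×ln(4.944) = 4413.0×1.5983 ≈ 7053 m/s.
Total Δv = 6190 + 7053 = 13243 m/s.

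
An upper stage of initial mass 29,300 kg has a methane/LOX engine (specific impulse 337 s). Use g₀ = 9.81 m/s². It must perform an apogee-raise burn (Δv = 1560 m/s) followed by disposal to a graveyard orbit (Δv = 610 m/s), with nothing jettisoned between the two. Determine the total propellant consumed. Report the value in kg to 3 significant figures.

v_e = Isp · g₀ = 337 × 9.81 = 3306.0 m/s.
After the first burn: m = 29300 × exp(−1560/3306.0) = 29300 × 0.62383 = 18,278.2 kg.
After the second burn: m = 18,278.2 × exp(−610/3306.0) = 18,278.2 × 0.83151 = 15,198.5 kg.
Total propellant = m₀ − m_final = 29300 − 15,198.5 = 14,101.5 kg.

total propellant consumed ≈ 14100 kg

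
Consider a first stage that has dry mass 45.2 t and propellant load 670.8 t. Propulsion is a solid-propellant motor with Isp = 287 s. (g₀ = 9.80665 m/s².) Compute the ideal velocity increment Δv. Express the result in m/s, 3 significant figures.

v_e = Isp · g₀ = 287 × 9.80665 = 2814.5 m/s.
m₀ = m_dry + m_prop = 45.2 + 670.8 = 716 t.
Using Δv = v_e ln(m₀/m_f): Δv = v_e · ln(m₀/m_f) = 2814.5 × ln(15.84) = 2814.5 × 2.7626 ≈ 7775.3 m/s.

Δv ≈ 7780 m/s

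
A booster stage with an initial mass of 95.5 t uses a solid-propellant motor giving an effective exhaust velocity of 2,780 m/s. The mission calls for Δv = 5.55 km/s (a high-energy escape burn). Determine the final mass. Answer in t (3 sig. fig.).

m₀/m_f = exp(Δv / v_e) = exp(5550 / 2780.0) = exp(1.9964) = 7.3625.
m_f = m₀ / 7.3625 = 95.5 / 7.3625 = 12.9711 t.

final mass ≈ 13.0 t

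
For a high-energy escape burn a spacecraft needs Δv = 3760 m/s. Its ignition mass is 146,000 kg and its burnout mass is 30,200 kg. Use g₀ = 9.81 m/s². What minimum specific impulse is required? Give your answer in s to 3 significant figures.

ln(m₀/m_f) = ln(146000/30200) = ln(4.834) = 1.5758.
By the Tsiolkovsky rocket equation, v_e = Δv / ln(m₀/m_f) = 3760 / 1.5758 = 2386.1 m/s.
Isp = v_e / g₀ = 2386.1 / 9.81 = 243.2 s.

Isp ≈ 243 s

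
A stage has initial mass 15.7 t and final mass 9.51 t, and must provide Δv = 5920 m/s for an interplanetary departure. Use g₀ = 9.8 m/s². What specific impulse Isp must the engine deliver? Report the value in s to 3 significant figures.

ln(m₀/m_f) = ln(15700/9510) = ln(1.651) = 0.5013.
v_e = Δv / ln(m₀/m_f) = 5920 / 0.5013 = 11808.9 m/s.
Isp = v_e / g₀ = 11808.9 / 9.8 = 1205.0 s.

Isp ≈ 1200 s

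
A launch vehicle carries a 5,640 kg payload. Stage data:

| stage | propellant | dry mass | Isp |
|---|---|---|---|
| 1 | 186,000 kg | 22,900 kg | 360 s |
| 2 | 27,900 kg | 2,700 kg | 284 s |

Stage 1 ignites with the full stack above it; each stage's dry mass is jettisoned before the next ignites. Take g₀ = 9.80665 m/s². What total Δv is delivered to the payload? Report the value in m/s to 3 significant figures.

Ignition mass of stage 1 = 186,000+22,900 + 27,900+2,700 + 5,640 = 245,140 kg.
Stage 1: m₀ = 245,140 kg, m_f = 245,140 − 186,000 = 59,140 kg; Δv = 360×9.80665×ln(4.145) = 3530.4×1.4219 ≈ 5020 m/s.
Stage 2: m₀ = 36,240 kg, m_f = 36,240 − 27,900 = 8,340 kg; Δv = 284×9.80665×ln(4.345) = 2785.1×1.4691 ≈ 4092 m/s.
Total Δv = 5020 + 4092 = 9112 m/s.

Δv ≈ 9110 m/s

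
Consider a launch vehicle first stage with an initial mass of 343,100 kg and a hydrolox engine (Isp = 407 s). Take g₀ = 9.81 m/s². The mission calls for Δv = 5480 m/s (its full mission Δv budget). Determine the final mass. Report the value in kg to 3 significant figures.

final mass ≈ 87000 kg

v_e = Isp · g₀ = 407 × 9.81 = 3992.7 m/s.
From the ideal rocket equation, m₀/m_f = exp(Δv / v_e) = exp(5480 / 3992.7) = exp(1.3725) = 3.9453.
m_f = m₀ / 3.9453 = 343,100 / 3.9453 = 86,964.2 kg.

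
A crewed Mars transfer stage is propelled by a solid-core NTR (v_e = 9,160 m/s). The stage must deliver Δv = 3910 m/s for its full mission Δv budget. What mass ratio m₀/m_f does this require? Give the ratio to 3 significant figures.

mass ratio ≈ 1.53

Using Δv = v_e ln(m₀/m_f): m₀/m_f = exp(Δv / v_e) = exp(3910 / 9160.0) = exp(0.4269) = 1.5324.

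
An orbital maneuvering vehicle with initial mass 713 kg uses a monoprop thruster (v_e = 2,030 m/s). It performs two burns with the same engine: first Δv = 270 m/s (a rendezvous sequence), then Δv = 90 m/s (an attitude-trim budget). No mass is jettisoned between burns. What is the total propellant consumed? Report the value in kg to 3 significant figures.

After the first burn: m = 713 × exp(−270/2030.0) = 713 × 0.87546 = 624.203 kg.
After the second burn: m = 624.203 × exp(−90/2030.0) = 624.203 × 0.95663 = 597.131 kg.
Total propellant = m₀ − m_final = 713 − 597.131 = 115.869 kg.

total propellant consumed ≈ 116 kg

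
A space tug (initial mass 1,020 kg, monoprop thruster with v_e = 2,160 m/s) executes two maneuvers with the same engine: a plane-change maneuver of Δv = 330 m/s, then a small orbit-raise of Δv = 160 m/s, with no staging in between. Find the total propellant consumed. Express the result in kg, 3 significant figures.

After the first burn: m = 1020 × exp(−330/2160.0) = 1020 × 0.85832 = 875.486 kg.
After the second burn: m = 875.486 × exp(−160/2160.0) = 875.486 × 0.92860 = 812.976 kg.
Total propellant = m₀ − m_final = 1020 − 812.976 = 207.024 kg.

total propellant consumed ≈ 207 kg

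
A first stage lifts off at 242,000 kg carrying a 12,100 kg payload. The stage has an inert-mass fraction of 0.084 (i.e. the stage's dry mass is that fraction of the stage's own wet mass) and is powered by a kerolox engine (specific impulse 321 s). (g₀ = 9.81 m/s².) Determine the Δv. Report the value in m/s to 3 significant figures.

Stage wet mass = m₀ − payload = 242,000 − 12,100 = 229,900 kg.
Stage dry mass = ε × stage wet mass = 0.084 × 229,900 = 19,311.6 kg.
Burnout mass m_f = stage dry + payload = 19,311.6 + 12,100 = 31,411.6 kg.
v_e = Isp · g₀ = 321 × 9.81 = 3149.0 m/s.
Rocket equation: Δv = v_e · ln(242,000/31,411.6) = 3149.0 × ln(7.704) = 3149.0 × 2.0418 ≈ 6430 m/s.

Δv ≈ 6430 m/s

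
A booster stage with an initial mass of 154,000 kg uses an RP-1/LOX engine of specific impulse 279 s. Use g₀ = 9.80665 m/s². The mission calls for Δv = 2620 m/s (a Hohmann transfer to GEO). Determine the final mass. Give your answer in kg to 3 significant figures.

final mass ≈ 59100 kg

v_e = Isp · g₀ = 279 × 9.80665 = 2736.1 m/s.
From the ideal rocket equation, m₀/m_f = exp(Δv / v_e) = exp(2620 / 2736.1) = exp(0.9576) = 2.6054.
m_f = m₀ / 2.6054 = 154,000 / 2.6054 = 59,108 kg.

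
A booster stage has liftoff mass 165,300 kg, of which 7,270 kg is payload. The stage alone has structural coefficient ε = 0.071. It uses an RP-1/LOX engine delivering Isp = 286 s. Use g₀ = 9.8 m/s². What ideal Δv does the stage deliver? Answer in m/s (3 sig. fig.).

Stage wet mass = m₀ − payload = 165,300 − 7,270 = 158,030 kg.
Stage dry mass = ε × stage wet mass = 0.071 × 158,030 = 11,220.1 kg.
Burnout mass m_f = stage dry + payload = 11,220.1 + 7,270 = 18,490.1 kg.
v_e = Isp · g₀ = 286 × 9.8 = 2802.8 m/s.
Using Δv = v_e ln(m₀/m_f): Δv = v_e · ln(165,300/18,490.1) = 2802.8 × ln(8.94) = 2802.8 × 2.1905 ≈ 6140 m/s.

Δv ≈ 6140 m/s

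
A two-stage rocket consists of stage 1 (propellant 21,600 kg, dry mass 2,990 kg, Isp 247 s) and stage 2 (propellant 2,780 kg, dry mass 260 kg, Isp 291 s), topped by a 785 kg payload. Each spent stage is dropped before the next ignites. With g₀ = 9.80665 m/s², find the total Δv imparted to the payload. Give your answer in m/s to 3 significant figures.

Δv ≈ 7160 m/s

Ignition mass of stage 1 = 21,600+2,990 + 2,780+260 + 785 = 28,415 kg.
Stage 1: m₀ = 28,415 kg, m_f = 28,415 − 21,600 = 6,815 kg; Δv = 247×9.80665×ln(4.169) = 2422.2×1.4278 ≈ 3458 m/s.
Stage 2: m₀ = 3,825 kg, m_f = 3,825 − 2,780 = 1,045 kg; Δv = 291×9.80665×ln(3.66) = 2853.7×1.2975 ≈ 3703 m/s.
Total Δv = 3458 + 3703 = 7161 m/s.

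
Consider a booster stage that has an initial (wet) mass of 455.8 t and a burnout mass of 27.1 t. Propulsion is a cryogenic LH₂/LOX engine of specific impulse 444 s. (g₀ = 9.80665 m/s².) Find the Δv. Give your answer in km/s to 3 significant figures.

v_e = Isp · g₀ = 444 × 9.80665 = 4354.2 m/s.
From the ideal rocket equation, Δv = v_e · ln(m₀/m_f) = 4354.2 × ln(16.82) = 4354.2 × 2.8225 ≈ 12289.7 m/s.

Δv ≈ 12.3 km/s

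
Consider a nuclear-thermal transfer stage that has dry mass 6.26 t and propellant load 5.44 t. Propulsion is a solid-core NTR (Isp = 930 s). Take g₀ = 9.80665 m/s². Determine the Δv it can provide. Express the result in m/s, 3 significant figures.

Δv ≈ 5700 m/s

v_e = Isp · g₀ = 930 × 9.80665 = 9120.2 m/s.
m₀ = m_dry + m_prop = 6.26 + 5.44 = 11.7 t.
Δv = v_e · ln(m₀/m_f) = 9120.2 × ln(1.869) = 9120.2 × 0.6254 ≈ 5703.8 m/s.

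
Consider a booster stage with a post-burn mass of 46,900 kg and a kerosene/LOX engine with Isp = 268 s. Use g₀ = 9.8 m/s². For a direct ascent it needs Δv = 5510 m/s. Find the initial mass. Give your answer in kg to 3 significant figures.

v_e = Isp · g₀ = 268 × 9.8 = 2626.4 m/s.
By the Tsiolkovsky rocket equation, m₀/m_f = exp(Δv / v_e) = exp(5510 / 2626.4) = exp(2.0979) = 8.1493.
m₀ = m_f × 8.1493 = 46,900 × 8.1493 = 382,202 kg.

initial mass ≈ 382000 kg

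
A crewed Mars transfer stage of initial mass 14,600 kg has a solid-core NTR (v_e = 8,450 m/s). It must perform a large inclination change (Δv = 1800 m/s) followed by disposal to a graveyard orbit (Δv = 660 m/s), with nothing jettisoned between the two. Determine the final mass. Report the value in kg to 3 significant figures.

final mass ≈ 10900 kg

After the first burn: m = 14600 × exp(−1800/8450.0) = 14600 × 0.80814 = 11,798.8 kg.
After the second burn: m = 11,798.8 × exp(−660/8450.0) = 11,798.8 × 0.92487 = 10,912.4 kg.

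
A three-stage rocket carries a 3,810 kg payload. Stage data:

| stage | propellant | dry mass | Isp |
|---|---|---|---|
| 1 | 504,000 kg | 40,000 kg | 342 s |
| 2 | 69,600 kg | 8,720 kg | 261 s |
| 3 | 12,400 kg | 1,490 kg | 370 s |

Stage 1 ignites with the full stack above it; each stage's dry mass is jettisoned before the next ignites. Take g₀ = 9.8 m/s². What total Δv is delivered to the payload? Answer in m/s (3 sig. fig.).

Δv ≈ 12900 m/s

Ignition mass of stage 1 = 504,000+40,000 + 69,600+8,720 + 12,400+1,490 + 3,810 = 640,020 kg.
Stage 1: m₀ = 640,020 kg, m_f = 640,020 − 504,000 = 136,020 kg; Δv = 342×9.8×ln(4.705) = 3351.6×1.5487 ≈ 5191 m/s.
Stage 2: m₀ = 96,020 kg, m_f = 96,020 − 69,600 = 26,420 kg; Δv = 261×9.8×ln(3.634) = 2557.8×1.2904 ≈ 3301 m/s.
Stage 3: m₀ = 17,700 kg, m_f = 17,700 − 12,400 = 5,300 kg; Δv = 370×9.8×ln(3.34) = 3626.0×1.2059 ≈ 4372 m/s.
Total Δv = 5191 + 3301 + 4372 = 12864 m/s.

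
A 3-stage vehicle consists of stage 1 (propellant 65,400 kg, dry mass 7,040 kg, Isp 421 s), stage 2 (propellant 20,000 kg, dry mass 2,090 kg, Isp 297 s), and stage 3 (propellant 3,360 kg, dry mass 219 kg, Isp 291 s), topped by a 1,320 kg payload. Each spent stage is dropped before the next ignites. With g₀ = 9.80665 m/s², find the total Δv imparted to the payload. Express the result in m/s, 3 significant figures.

Δv ≈ 11700 m/s

Ignition mass of stage 1 = 65,400+7,040 + 20,000+2,090 + 3,360+219 + 1,320 = 99,429 kg.
Stage 1: m₀ = 99,429 kg, m_f = 99,429 − 65,400 = 34,029 kg; Δv = 421×9.80665×ln(2.922) = 4128.6×1.0722 ≈ 4427 m/s.
Stage 2: m₀ = 26,989 kg, m_f = 26,989 − 20,000 = 6,989 kg; Δv = 297×9.80665×ln(3.862) = 2912.6×1.3511 ≈ 3935 m/s.
Stage 3: m₀ = 4,899 kg, m_f = 4,899 − 3,360 = 1,539 kg; Δv = 291×9.80665×ln(3.183) = 2853.7×1.1579 ≈ 3304 m/s.
Total Δv = 4427 + 3935 + 3304 = 11666 m/s.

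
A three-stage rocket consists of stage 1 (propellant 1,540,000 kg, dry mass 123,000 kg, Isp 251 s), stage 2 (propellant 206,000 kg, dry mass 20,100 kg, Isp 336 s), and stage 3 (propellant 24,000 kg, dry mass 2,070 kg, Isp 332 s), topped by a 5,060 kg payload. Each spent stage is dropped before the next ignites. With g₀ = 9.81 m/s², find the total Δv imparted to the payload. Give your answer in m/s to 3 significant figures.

Δv ≈ 14100 m/s

Ignition mass of stage 1 = 1,540,000+123,000 + 206,000+20,100 + 24,000+2,070 + 5,060 = 1,920,230 kg.
Stage 1: m₀ = 1,920,230 kg, m_f = 1,920,230 − 1,540,000 = 380,230 kg; Δv = 251×9.81×ln(5.05) = 2462.3×1.6194 ≈ 3988 m/s.
Stage 2: m₀ = 257,230 kg, m_f = 257,230 − 206,000 = 51,230 kg; Δv = 336×9.81×ln(5.021) = 3296.2×1.6136 ≈ 5319 m/s.
Stage 3: m₀ = 31,130 kg, m_f = 31,130 − 24,000 = 7,130 kg; Δv = 332×9.81×ln(4.366) = 3256.9×1.4739 ≈ 4800 m/s.
Total Δv = 3988 + 5319 + 4800 = 14107 m/s.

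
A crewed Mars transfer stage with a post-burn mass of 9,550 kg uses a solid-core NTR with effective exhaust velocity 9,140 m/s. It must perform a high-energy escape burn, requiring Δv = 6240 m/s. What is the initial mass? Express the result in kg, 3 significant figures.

From the ideal rocket equation, m₀/m_f = exp(Δv / v_e) = exp(6240 / 9140.0) = exp(0.6827) = 1.9792.
m₀ = m_f × 1.9792 = 9,550 × 1.9792 = 18,901.4 kg.

initial mass ≈ 18900 kg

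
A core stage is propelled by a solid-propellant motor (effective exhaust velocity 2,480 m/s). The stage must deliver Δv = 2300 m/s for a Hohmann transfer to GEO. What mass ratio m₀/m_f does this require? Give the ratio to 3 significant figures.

m₀/m_f = exp(Δv / v_e) = exp(2300 / 2480.0) = exp(0.9274) = 2.5280.

mass ratio ≈ 2.53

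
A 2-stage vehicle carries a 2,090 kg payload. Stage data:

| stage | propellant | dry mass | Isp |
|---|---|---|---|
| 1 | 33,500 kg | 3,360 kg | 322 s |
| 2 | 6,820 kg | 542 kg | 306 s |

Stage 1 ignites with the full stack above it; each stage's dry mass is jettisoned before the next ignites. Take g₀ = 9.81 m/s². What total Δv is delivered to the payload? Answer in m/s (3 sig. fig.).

Ignition mass of stage 1 = 33,500+3,360 + 6,820+542 + 2,090 = 46,312 kg.
Stage 1: m₀ = 46,312 kg, m_f = 46,312 − 33,500 = 12,812 kg; Δv = 322×9.81×ln(3.615) = 3158.8×1.2850 ≈ 4059 m/s.
Stage 2: m₀ = 9,452 kg, m_f = 9,452 − 6,820 = 2,632 kg; Δv = 306×9.81×ln(3.591) = 3001.9×1.2785 ≈ 3838 m/s.
Total Δv = 4059 + 3838 = 7897 m/s.

Δv ≈ 7900 m/s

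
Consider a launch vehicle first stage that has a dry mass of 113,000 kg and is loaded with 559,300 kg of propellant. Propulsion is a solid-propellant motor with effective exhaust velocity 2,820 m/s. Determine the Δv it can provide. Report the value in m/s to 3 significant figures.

m₀ = m_dry + m_prop = 113,000 + 559,300 = 672,300 kg.
By the Tsiolkovsky rocket equation, Δv = v_e · ln(m₀/m_f) = 2820.0 × ln(5.95) = 2820.0 × 1.7833 ≈ 5029.0 m/s.

Δv ≈ 5030 m/s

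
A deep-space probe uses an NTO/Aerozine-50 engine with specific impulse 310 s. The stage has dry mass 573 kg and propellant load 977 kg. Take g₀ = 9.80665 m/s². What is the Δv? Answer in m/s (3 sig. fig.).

Δv ≈ 3030 m/s

v_e = Isp · g₀ = 310 × 9.80665 = 3040.1 m/s.
m₀ = m_dry + m_prop = 573 + 977 = 1,550 kg.
From the ideal rocket equation, Δv = v_e · ln(m₀/m_f) = 3040.1 × ln(2.705) = 3040.1 × 0.9951 ≈ 3025.2 m/s.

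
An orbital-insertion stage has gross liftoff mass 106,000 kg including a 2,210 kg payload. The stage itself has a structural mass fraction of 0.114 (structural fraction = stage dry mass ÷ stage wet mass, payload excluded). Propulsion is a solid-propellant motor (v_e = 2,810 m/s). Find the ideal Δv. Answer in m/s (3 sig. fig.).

Stage wet mass = m₀ − payload = 106,000 − 2,210 = 103,790 kg.
Stage dry mass = ε × stage wet mass = 0.114 × 103,790 = 11,832.1 kg.
Burnout mass m_f = stage dry + payload = 11,832.1 + 2,210 = 14,042.1 kg.
Δv = v_e · ln(106,000/14,042.1) = 2810.0 × ln(7.549) = 2810.0 × 2.0214 ≈ 5680 m/s.

Δv ≈ 5680 m/s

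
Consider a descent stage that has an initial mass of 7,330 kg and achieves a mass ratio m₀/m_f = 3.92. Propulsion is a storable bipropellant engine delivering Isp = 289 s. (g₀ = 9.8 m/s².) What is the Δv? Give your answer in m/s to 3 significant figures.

Δv ≈ 3870 m/s

v_e = Isp · g₀ = 289 × 9.8 = 2832.2 m/s.
Δv = v_e · ln(3.92) = 2832.2 × 1.3661 ≈ 3869.0 m/s.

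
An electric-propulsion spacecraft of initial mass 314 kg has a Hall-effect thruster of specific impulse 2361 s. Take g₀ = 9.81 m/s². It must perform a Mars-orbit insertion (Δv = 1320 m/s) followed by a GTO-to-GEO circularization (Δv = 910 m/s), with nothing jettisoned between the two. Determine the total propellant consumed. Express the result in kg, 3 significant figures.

total propellant consumed ≈ 28.8 kg

v_e = Isp · g₀ = 2361 × 9.81 = 23161.4 m/s.
After the first burn: m = 314 × exp(−1320/23161.4) = 314 × 0.94460 = 296.604 kg.
After the second burn: m = 296.604 × exp(−910/23161.4) = 296.604 × 0.96147 = 285.176 kg.
Total propellant = m₀ − m_final = 314 − 285.176 = 28.824 kg.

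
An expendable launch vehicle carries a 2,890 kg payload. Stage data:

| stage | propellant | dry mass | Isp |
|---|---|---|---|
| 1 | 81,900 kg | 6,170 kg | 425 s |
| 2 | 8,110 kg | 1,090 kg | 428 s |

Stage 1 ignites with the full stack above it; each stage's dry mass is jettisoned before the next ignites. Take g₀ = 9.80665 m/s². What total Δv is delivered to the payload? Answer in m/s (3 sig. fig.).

Δv ≈ 11800 m/s

Ignition mass of stage 1 = 81,900+6,170 + 8,110+1,090 + 2,890 = 100,160 kg.
Stage 1: m₀ = 100,160 kg, m_f = 100,160 − 81,900 = 18,260 kg; Δv = 425×9.80665×ln(5.485) = 4167.8×1.7021 ≈ 7094 m/s.
Stage 2: m₀ = 12,090 kg, m_f = 12,090 − 8,110 = 3,980 kg; Δv = 428×9.80665×ln(3.038) = 4197.2×1.1111 ≈ 4664 m/s.
Total Δv = 7094 + 4664 = 11758 m/s.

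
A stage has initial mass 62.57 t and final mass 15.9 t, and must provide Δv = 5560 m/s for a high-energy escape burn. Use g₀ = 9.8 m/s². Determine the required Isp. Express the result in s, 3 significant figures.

ln(m₀/m_f) = ln(62570/15900) = ln(3.935) = 1.3700.
Rocket equation: v_e = Δv / ln(m₀/m_f) = 5560 / 1.3700 = 4058.5 m/s.
Isp = v_e / g₀ = 4058.5 / 9.8 = 414.1 s.

Isp ≈ 414 s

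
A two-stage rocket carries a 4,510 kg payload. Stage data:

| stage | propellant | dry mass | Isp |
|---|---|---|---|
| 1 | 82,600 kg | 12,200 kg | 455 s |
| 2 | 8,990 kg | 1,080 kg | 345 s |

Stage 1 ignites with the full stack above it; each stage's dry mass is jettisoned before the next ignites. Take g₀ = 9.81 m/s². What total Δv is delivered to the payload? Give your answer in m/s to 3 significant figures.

Δv ≈ 9530 m/s

Ignition mass of stage 1 = 82,600+12,200 + 8,990+1,080 + 4,510 = 109,380 kg.
Stage 1: m₀ = 109,380 kg, m_f = 109,380 − 82,600 = 26,780 kg; Δv = 455×9.81×ln(4.084) = 4463.6×1.4072 ≈ 6281 m/s.
Stage 2: m₀ = 14,580 kg, m_f = 14,580 − 8,990 = 5,590 kg; Δv = 345×9.81×ln(2.608) = 3384.5×0.9587 ≈ 3245 m/s.
Total Δv = 6281 + 3245 = 9526 m/s.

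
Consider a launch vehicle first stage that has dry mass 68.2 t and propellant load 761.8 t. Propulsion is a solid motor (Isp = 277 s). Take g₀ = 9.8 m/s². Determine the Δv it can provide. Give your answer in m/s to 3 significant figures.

Δv ≈ 6780 m/s

v_e = Isp · g₀ = 277 × 9.8 = 2714.6 m/s.
m₀ = m_dry + m_prop = 68.2 + 761.8 = 830 t.
Rocket equation: Δv = v_e · ln(m₀/m_f) = 2714.6 × ln(12.17) = 2714.6 × 2.4990 ≈ 6783.7 m/s.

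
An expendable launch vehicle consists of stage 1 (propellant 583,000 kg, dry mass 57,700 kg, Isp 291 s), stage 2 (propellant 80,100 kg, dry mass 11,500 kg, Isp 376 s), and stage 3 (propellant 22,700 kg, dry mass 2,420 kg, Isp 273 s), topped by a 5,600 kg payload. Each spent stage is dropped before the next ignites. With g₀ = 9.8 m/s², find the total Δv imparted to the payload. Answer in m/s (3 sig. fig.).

Ignition mass of stage 1 = 583,000+57,700 + 80,100+11,500 + 22,700+2,420 + 5,600 = 763,020 kg.
Stage 1: m₀ = 763,020 kg, m_f = 763,020 − 583,000 = 180,020 kg; Δv = 291×9.8×ln(4.239) = 2851.8×1.4442 ≈ 4119 m/s.
Stage 2: m₀ = 122,320 kg, m_f = 122,320 − 80,100 = 42,220 kg; Δv = 376×9.8×ln(2.897) = 3684.8×1.0637 ≈ 3920 m/s.
Stage 3: m₀ = 30,720 kg, m_f = 30,720 − 22,700 = 8,020 kg; Δv = 273×9.8×ln(3.83) = 2675.4×1.3430 ≈ 3593 m/s.
Total Δv = 4119 + 3920 + 3593 = 11632 m/s.

Δv ≈ 11600 m/s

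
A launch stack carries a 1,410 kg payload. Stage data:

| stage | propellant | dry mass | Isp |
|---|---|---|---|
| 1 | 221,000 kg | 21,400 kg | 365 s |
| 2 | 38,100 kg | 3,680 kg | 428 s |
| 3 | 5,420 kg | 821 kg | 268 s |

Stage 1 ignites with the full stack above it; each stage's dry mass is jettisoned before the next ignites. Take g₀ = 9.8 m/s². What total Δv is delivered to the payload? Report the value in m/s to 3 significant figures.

Ignition mass of stage 1 = 221,000+21,400 + 38,100+3,680 + 5,420+821 + 1,410 = 291,831 kg.
Stage 1: m₀ = 291,831 kg, m_f = 291,831 − 221,000 = 70,831 kg; Δv = 365×9.8×ln(4.12) = 3577.0×1.4159 ≈ 5065 m/s.
Stage 2: m₀ = 49,431 kg, m_f = 49,431 − 38,100 = 11,331 kg; Δv = 428×9.8×ln(4.362) = 4194.4×1.4730 ≈ 6178 m/s.
Stage 3: m₀ = 7,651 kg, m_f = 7,651 − 5,420 = 2,231 kg; Δv = 268×9.8×ln(3.429) = 2626.4×1.2324 ≈ 3237 m/s.
Total Δv = 5065 + 6178 + 3237 = 14480 m/s.

Δv ≈ 14500 m/s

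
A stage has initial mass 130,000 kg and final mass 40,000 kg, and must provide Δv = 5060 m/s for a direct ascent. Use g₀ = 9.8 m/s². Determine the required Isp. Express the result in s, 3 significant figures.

ln(m₀/m_f) = ln(130000/40000) = ln(3.25) = 1.1787.
From the ideal rocket equation, v_e = Δv / ln(m₀/m_f) = 5060 / 1.1787 = 4293.0 m/s.
Isp = v_e / g₀ = 4293.0 / 9.8 = 438.1 s.

Isp ≈ 438 s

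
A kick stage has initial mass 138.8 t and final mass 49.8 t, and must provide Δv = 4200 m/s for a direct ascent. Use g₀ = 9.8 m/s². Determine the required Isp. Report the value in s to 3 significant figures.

Isp ≈ 418 s

ln(m₀/m_f) = ln(138800/49800) = ln(2.787) = 1.0250.
v_e = Δv / ln(m₀/m_f) = 4200 / 1.0250 = 4097.5 m/s.
Isp = v_e / g₀ = 4097.5 / 9.8 = 418.1 s.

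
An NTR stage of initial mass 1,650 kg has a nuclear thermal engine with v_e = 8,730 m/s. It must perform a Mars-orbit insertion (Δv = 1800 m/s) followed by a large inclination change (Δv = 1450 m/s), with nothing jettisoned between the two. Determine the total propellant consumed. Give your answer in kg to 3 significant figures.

After the first burn: m = 1650 × exp(−1800/8730.0) = 1650 × 0.81368 = 1,342.57 kg.
After the second burn: m = 1,342.57 × exp(−1450/8730.0) = 1,342.57 × 0.84697 = 1,137.12 kg.
Total propellant = m₀ − m_final = 1650 − 1,137.12 = 512.88 kg.

total propellant consumed ≈ 513 kg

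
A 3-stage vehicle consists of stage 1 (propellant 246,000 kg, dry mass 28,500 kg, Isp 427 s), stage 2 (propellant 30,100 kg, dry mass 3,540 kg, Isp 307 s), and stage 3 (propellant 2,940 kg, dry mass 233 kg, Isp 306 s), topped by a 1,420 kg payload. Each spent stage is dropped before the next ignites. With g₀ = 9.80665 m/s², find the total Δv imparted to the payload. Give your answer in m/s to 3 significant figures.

Δv ≈ 14200 m/s

Ignition mass of stage 1 = 246,000+28,500 + 30,100+3,540 + 2,940+233 + 1,420 = 312,733 kg.
Stage 1: m₀ = 312,733 kg, m_f = 312,733 − 246,000 = 66,733 kg; Δv = 427×9.80665×ln(4.686) = 4187.4×1.5447 ≈ 6468 m/s.
Stage 2: m₀ = 38,233 kg, m_f = 38,233 − 30,100 = 8,133 kg; Δv = 307×9.80665×ln(4.701) = 3010.6×1.5478 ≈ 4660 m/s.
Stage 3: m₀ = 4,593 kg, m_f = 4,593 − 2,940 = 1,653 kg; Δv = 306×9.80665×ln(2.779) = 3000.8×1.0219 ≈ 3067 m/s.
Total Δv = 6468 + 4660 + 3067 = 14195 m/s.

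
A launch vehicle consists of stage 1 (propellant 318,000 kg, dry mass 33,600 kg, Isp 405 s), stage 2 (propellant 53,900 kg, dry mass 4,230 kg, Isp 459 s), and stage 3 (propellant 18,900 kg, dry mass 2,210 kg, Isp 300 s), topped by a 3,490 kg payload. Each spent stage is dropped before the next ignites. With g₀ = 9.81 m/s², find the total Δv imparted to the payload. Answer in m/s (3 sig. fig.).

Ignition mass of stage 1 = 318,000+33,600 + 53,900+4,230 + 18,900+2,210 + 3,490 = 434,330 kg.
Stage 1: m₀ = 434,330 kg, m_f = 434,330 − 318,000 = 116,330 kg; Δv = 405×9.81×ln(3.734) = 3973.1×1.3174 ≈ 5234 m/s.
Stage 2: m₀ = 82,730 kg, m_f = 82,730 − 53,900 = 28,830 kg; Δv = 459×9.81×ln(2.87) = 4502.8×1.0542 ≈ 4747 m/s.
Stage 3: m₀ = 24,600 kg, m_f = 24,600 − 18,900 = 5,700 kg; Δv = 300×9.81×ln(4.316) = 2943.0×1.4623 ≈ 4303 m/s.
Total Δv = 5234 + 4747 + 4303 = 14284 m/s.

Δv ≈ 14300 m/s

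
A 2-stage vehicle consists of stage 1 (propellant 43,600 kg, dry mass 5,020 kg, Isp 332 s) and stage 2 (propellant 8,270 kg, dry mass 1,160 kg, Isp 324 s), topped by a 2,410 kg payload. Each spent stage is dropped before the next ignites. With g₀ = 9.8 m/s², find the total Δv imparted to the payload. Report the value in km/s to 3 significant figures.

Ignition mass of stage 1 = 43,600+5,020 + 8,270+1,160 + 2,410 = 60,460 kg.
Stage 1: m₀ = 60,460 kg, m_f = 60,460 − 43,600 = 16,860 kg; Δv = 332×9.8×ln(3.586) = 3253.6×1.2770 ≈ 4155 m/s.
Stage 2: m₀ = 11,840 kg, m_f = 11,840 − 8,270 = 3,570 kg; Δv = 324×9.8×ln(3.317) = 3175.2×1.1989 ≈ 3807 m/s.
Total Δv = 4155 + 3807 = 7962 m/s.

Δv ≈ 7.96 km/s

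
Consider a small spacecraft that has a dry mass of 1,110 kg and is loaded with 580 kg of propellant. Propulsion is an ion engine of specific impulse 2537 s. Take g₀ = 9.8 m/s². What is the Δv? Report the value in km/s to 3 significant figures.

Δv ≈ 10.5 km/s

v_e = Isp · g₀ = 2537 × 9.8 = 24862.6 m/s.
m₀ = m_dry + m_prop = 1,110 + 580 = 1,690 kg.
From the ideal rocket equation, Δv = v_e · ln(m₀/m_f) = 24862.6 × ln(1.523) = 24862.6 × 0.4204 ≈ 10451.5 m/s.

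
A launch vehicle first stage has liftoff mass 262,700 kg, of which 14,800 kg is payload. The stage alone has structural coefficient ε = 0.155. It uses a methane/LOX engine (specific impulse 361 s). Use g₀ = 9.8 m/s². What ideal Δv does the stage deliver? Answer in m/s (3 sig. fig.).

Δv ≈ 5650 m/s

Stage wet mass = m₀ − payload = 262,700 − 14,800 = 247,900 kg.
Stage dry mass = ε × stage wet mass = 0.155 × 247,900 = 38,424.5 kg.
Burnout mass m_f = stage dry + payload = 38,424.5 + 14,800 = 53,224.5 kg.
v_e = Isp · g₀ = 361 × 9.8 = 3537.8 m/s.
By the Tsiolkovsky rocket equation, Δv = v_e · ln(262,700/53,224.5) = 3537.8 × ln(4.936) = 3537.8 × 1.5965 ≈ 5648 m/s.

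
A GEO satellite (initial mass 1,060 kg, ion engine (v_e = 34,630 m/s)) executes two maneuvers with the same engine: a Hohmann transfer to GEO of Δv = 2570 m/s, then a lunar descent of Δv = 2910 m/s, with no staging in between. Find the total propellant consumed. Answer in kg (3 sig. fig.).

total propellant consumed ≈ 155 kg

After the first burn: m = 1060 × exp(−2570/34630.0) = 1060 × 0.92847 = 984.178 kg.
After the second burn: m = 984.178 × exp(−2910/34630.0) = 984.178 × 0.91940 = 904.853 kg.
Total propellant = m₀ − m_final = 1060 − 904.853 = 155.147 kg.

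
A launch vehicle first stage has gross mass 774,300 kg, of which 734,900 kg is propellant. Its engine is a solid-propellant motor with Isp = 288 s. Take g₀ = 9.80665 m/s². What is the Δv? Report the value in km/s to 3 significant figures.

Δv ≈ 8.41 km/s

v_e = Isp · g₀ = 288 × 9.80665 = 2824.3 m/s.
m_f = m₀ − m_prop = 774,300 − 734,900 = 39,400 kg.
By the Tsiolkovsky rocket equation, Δv = v_e · ln(m₀/m_f) = 2824.3 × ln(19.65) = 2824.3 × 2.9782 ≈ 8411.4 m/s.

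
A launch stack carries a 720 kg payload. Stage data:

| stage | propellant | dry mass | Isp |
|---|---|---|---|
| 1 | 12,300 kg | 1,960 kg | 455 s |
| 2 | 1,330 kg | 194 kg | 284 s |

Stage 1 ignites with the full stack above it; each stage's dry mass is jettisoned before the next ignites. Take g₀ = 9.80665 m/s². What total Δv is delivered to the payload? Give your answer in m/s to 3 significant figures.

Δv ≈ 8600 m/s

Ignition mass of stage 1 = 12,300+1,960 + 1,330+194 + 720 = 16,504 kg.
Stage 1: m₀ = 16,504 kg, m_f = 16,504 − 12,300 = 4,204 kg; Δv = 455×9.80665×ln(3.926) = 4462.0×1.3676 ≈ 6102 m/s.
Stage 2: m₀ = 2,244 kg, m_f = 2,244 − 1,330 = 914 kg; Δv = 284×9.80665×ln(2.455) = 2785.1×0.8982 ≈ 2502 m/s.
Total Δv = 6102 + 2502 = 8604 m/s.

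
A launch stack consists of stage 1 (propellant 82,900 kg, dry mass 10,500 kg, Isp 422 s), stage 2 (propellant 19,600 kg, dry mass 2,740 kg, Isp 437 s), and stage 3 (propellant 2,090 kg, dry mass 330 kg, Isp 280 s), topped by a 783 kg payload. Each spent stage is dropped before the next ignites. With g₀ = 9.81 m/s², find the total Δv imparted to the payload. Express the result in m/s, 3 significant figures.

Δv ≈ 14100 m/s

Ignition mass of stage 1 = 82,900+10,500 + 19,600+2,740 + 2,090+330 + 783 = 118,943 kg.
Stage 1: m₀ = 118,943 kg, m_f = 118,943 − 82,900 = 36,043 kg; Δv = 422×9.81×ln(3.3) = 4139.8×1.1939 ≈ 4943 m/s.
Stage 2: m₀ = 25,543 kg, m_f = 25,543 − 19,600 = 5,943 kg; Δv = 437×9.81×ln(4.298) = 4287.0×1.4581 ≈ 6251 m/s.
Stage 3: m₀ = 3,203 kg, m_f = 3,203 − 2,090 = 1,113 kg; Δv = 280×9.81×ln(2.878) = 2746.8×1.0570 ≈ 2903 m/s.
Total Δv = 4943 + 6251 + 2903 = 14097 m/s.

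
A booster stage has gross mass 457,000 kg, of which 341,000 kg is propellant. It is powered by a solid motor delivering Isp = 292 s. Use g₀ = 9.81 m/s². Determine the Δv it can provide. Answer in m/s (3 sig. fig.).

v_e = Isp · g₀ = 292 × 9.81 = 2864.5 m/s.
m_f = m₀ − m_prop = 457,000 − 341,000 = 116,000 kg.
Δv = v_e · ln(m₀/m_f) = 2864.5 × ln(3.94) = 2864.5 × 1.3711 ≈ 3927.5 m/s.

Δv ≈ 3930 m/s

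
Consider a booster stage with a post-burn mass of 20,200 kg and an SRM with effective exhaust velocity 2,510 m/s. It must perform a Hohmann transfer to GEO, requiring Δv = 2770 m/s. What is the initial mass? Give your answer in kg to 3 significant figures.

Rocket equation: m₀/m_f = exp(Δv / v_e) = exp(2770 / 2510.0) = exp(1.1036) = 3.0150.
m₀ = m_f × 3.0150 = 20,200 × 3.0150 = 60,903 kg.

initial mass ≈ 60900 kg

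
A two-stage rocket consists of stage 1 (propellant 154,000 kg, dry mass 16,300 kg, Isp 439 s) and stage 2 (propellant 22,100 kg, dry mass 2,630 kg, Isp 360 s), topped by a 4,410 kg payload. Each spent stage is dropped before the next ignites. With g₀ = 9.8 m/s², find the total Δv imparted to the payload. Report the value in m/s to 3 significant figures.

Ignition mass of stage 1 = 154,000+16,300 + 22,100+2,630 + 4,410 = 199,440 kg.
Stage 1: m₀ = 199,440 kg, m_f = 199,440 − 154,000 = 45,440 kg; Δv = 439×9.8×ln(4.389) = 4302.2×1.4791 ≈ 6363 m/s.
Stage 2: m₀ = 29,140 kg, m_f = 29,140 − 22,100 = 7,040 kg; Δv = 360×9.8×ln(4.139) = 3528.0×1.4205 ≈ 5012 m/s.
Total Δv = 6363 + 5012 = 11375 m/s.

Δv ≈ 11400 m/s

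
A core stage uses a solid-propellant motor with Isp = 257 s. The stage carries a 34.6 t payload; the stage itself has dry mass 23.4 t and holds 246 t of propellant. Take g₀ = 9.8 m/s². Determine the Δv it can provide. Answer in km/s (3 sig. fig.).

v_e = Isp · g₀ = 257 × 9.8 = 2518.6 m/s.
m₀ = payload + dry + propellant = 34.6 + 23.4 + 246 = 304 t.
m_f = payload + dry = 34.6 + 23.4 = 58 t.
Δv = v_e · ln(m₀/m_f) = 2518.6 × ln(5.241) = 2518.6 × 1.6566 ≈ 4172.3 m/s.

Δv ≈ 4.17 km/s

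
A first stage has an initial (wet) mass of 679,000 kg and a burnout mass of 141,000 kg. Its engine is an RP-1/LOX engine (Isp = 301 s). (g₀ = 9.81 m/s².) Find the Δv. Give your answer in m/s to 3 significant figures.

Δv ≈ 4640 m/s

v_e = Isp · g₀ = 301 × 9.81 = 2952.8 m/s.
Δv = v_e · ln(m₀/m_f) = 2952.8 × ln(4.816) = 2952.8 × 1.5719 ≈ 4641.4 m/s.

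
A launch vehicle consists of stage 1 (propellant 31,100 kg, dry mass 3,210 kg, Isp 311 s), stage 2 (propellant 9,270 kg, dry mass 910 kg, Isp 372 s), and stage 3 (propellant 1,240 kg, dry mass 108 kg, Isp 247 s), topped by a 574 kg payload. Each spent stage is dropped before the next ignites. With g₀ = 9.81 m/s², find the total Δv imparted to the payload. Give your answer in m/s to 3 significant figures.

Ignition mass of stage 1 = 31,100+3,210 + 9,270+910 + 1,240+108 + 574 = 46,412 kg.
Stage 1: m₀ = 46,412 kg, m_f = 46,412 − 31,100 = 15,312 kg; Δv = 311×9.81×ln(3.031) = 3050.9×1.1089 ≈ 3383 m/s.
Stage 2: m₀ = 12,102 kg, m_f = 12,102 − 9,270 = 2,832 kg; Δv = 372×9.81×ln(4.273) = 3649.3×1.4524 ≈ 5300 m/s.
Stage 3: m₀ = 1,922 kg, m_f = 1,922 − 1,240 = 682 kg; Δv = 247×9.81×ln(2.818) = 2423.1×1.0361 ≈ 2511 m/s.
Total Δv = 3383 + 5300 + 2511 = 11194 m/s.

Δv ≈ 11200 m/s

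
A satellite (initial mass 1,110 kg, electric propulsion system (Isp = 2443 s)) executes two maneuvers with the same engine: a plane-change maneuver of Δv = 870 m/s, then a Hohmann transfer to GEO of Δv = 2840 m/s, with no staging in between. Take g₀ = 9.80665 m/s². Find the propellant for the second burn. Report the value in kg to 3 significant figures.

propellant for the second burn ≈ 120 kg

v_e = Isp · g₀ = 2443 × 9.80665 = 23957.6 m/s.
After the first burn: m = 1110 × exp(−870/23957.6) = 1110 × 0.96434 = 1,070.42 kg.
After the second burn: m = 1,070.42 × exp(−2840/23957.6) = 1,070.42 × 0.88821 = 950.758 kg.
Second-burn propellant = 1,070.42 − 950.758 = 119.662 kg.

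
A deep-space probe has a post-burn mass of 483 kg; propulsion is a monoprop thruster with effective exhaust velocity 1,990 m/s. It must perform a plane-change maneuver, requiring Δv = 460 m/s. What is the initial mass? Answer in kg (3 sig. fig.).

m₀/m_f = exp(Δv / v_e) = exp(460 / 1990.0) = exp(0.2312) = 1.2601.
m₀ = m_f × 1.2601 = 483 × 1.2601 = 608.628 kg.

initial mass ≈ 609 kg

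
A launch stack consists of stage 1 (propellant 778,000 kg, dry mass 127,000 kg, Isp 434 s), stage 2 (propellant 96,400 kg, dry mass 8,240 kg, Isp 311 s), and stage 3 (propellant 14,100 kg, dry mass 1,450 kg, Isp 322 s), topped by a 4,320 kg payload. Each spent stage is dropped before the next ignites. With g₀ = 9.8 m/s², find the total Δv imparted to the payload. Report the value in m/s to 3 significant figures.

Ignition mass of stage 1 = 778,000+127,000 + 96,400+8,240 + 14,100+1,450 + 4,320 = 1,029,510 kg.
Stage 1: m₀ = 1,029,510 kg, m_f = 1,029,510 − 778,000 = 251,510 kg; Δv = 434×9.8×ln(4.093) = 4253.2×1.4094 ≈ 5994 m/s.
Stage 2: m₀ = 124,510 kg, m_f = 124,510 − 96,400 = 28,110 kg; Δv = 311×9.8×ln(4.429) = 3047.8×1.4883 ≈ 4536 m/s.
Stage 3: m₀ = 19,870 kg, m_f = 19,870 − 14,100 = 5,770 kg; Δv = 322×9.8×ln(3.444) = 3155.6×1.2365 ≈ 3902 m/s.
Total Δv = 5994 + 4536 + 3902 = 14432 m/s.

Δv ≈ 14400 m/s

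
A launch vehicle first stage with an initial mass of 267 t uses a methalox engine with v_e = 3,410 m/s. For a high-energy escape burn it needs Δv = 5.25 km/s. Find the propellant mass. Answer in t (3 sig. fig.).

m₀/m_f = exp(Δv / v_e) = exp(5250 / 3410.0) = exp(1.5396) = 4.6627.
m_f = 267 / 4.6627 = 57.263 t, so propellant = m₀ − m_f = 267 − 57.263 = 209.737 t.

propellant mass ≈ 210 t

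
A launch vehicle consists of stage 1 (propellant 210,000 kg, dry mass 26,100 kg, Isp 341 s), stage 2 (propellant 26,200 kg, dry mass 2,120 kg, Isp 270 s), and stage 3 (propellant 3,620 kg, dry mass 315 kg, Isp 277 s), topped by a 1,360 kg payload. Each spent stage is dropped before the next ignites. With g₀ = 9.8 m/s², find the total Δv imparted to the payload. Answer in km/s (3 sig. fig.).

Ignition mass of stage 1 = 210,000+26,100 + 26,200+2,120 + 3,620+315 + 1,360 = 269,715 kg.
Stage 1: m₀ = 269,715 kg, m_f = 269,715 − 210,000 = 59,715 kg; Δv = 341×9.8×ln(4.517) = 3341.8×1.5078 ≈ 5039 m/s.
Stage 2: m₀ = 33,615 kg, m_f = 33,615 − 26,200 = 7,415 kg; Δv = 270×9.8×ln(4.533) = 2646.0×1.5115 ≈ 3999 m/s.
Stage 3: m₀ = 5,295 kg, m_f = 5,295 − 3,620 = 1,675 kg; Δv = 277×9.8×ln(3.161) = 2714.6×1.1509 ≈ 3124 m/s.
Total Δv = 5039 + 3999 + 3124 = 12162 m/s.

Δv ≈ 12.2 km/s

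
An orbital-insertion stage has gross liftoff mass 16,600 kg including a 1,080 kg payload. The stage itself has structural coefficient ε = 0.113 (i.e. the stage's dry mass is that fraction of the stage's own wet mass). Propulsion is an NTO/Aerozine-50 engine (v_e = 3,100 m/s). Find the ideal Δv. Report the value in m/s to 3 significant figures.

Δv ≈ 5480 m/s

Stage wet mass = m₀ − payload = 16,600 − 1,080 = 15,520 kg.
Stage dry mass = ε × stage wet mass = 0.113 × 15,520 = 1,753.76 kg.
Burnout mass m_f = stage dry + payload = 1,753.76 + 1,080 = 2,833.76 kg.
Δv = v_e · ln(16,600/2,833.76) = 3100.0 × ln(5.858) = 3100.0 × 1.7678 ≈ 5480 m/s.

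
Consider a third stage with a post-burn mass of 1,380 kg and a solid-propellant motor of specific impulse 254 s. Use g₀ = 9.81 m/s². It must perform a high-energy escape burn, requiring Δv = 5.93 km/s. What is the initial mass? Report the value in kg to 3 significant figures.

v_e = Isp · g₀ = 254 × 9.81 = 2491.7 m/s.
m₀/m_f = exp(Δv / v_e) = exp(5930 / 2491.7) = exp(2.3799) = 10.8034.
m₀ = m_f × 10.8034 = 1,380 × 10.8034 = 14,908.7 kg.

initial mass ≈ 14900 kg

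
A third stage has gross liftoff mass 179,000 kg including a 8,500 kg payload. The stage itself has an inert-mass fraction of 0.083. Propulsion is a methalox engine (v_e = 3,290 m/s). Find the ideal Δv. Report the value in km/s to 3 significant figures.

Stage wet mass = m₀ − payload = 179,000 − 8,500 = 170,500 kg.
Stage dry mass = ε × stage wet mass = 0.083 × 170,500 = 14,151.5 kg.
Burnout mass m_f = stage dry + payload = 14,151.5 + 8,500 = 22,651.5 kg.
From the ideal rocket equation, Δv = v_e · ln(179,000/22,651.5) = 3290.0 × ln(7.902) = 3290.0 × 2.0672 ≈ 6801 m/s.

Δv ≈ 6.80 km/s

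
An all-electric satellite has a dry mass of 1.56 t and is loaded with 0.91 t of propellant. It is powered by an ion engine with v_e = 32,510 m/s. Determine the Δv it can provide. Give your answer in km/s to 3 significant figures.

Δv ≈ 14.9 km/s

m₀ = m_dry + m_prop = 1.56 + 0.91 = 2.47 t.
Δv = v_e · ln(m₀/m_f) = 32510.0 × ln(1.583) = 32510.0 × 0.4595 ≈ 14939.4 m/s.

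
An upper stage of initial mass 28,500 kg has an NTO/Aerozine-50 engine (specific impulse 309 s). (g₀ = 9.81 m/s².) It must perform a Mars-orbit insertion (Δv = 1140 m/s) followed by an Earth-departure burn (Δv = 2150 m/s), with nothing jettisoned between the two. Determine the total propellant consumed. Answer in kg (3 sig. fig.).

v_e = Isp · g₀ = 309 × 9.81 = 3031.3 m/s.
After the first burn: m = 28500 × exp(−1140/3031.3) = 28500 × 0.68655 = 19,566.7 kg.
After the second burn: m = 19,566.7 × exp(−2150/3031.3) = 19,566.7 × 0.49200 = 9,626.82 kg.
Total propellant = m₀ − m_final = 28500 − 9,626.82 = 18,873.18 kg.

total propellant consumed ≈ 18900 kg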